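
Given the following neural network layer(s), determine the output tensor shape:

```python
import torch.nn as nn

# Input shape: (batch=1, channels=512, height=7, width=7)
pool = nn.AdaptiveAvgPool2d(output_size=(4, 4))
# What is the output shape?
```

Input: (1, 512, 7, 7) -> Output: (1, 512, 4, 4)

Answer: (1, 512, 4, 4)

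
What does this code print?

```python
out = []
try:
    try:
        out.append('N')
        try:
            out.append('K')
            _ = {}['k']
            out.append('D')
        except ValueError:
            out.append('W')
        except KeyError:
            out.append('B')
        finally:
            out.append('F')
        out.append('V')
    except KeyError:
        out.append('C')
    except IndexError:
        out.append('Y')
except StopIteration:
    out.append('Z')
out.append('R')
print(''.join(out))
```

Execution trace: 'N' (try body) → 'K' (inner try body) → 'B' (inner except KeyError) → 'F' (inner finally) → 'V' (try body, no exception) → 'R' (after the try/except). Output: NKBFVR

Answer: NKBFVR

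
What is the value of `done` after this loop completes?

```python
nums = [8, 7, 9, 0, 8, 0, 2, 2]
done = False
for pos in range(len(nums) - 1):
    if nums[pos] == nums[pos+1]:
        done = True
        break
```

Check consecutive duplicates in [8, 7, 9, 0, 8, 0, 2, 2]
`done` takes the values: False → True

Answer: True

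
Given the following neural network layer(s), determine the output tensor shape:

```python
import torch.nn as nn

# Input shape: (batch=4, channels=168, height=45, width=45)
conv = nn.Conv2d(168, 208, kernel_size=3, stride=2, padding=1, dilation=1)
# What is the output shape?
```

Input: (4, 168, 45, 45) -> Output: (4, 208, 23, 23)

Answer: (4, 208, 23, 23)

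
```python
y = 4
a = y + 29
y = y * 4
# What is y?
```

Trace:
`y = 4` → y = 4
`a = y + 29` → a = 33
`y = y * 4` → y = 16
So y = 16

Answer: 16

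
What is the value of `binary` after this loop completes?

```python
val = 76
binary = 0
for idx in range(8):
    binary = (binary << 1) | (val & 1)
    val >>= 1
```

Reverse lowest 8 bits of 76
`binary` takes the values: 0 → 1 → 3 → 6 → 12 → 25 → 50

Answer: 50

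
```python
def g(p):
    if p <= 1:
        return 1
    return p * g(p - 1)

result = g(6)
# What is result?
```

g(6) = 6 * 5 * 4 * 3 * 2 * 1 = 720

Answer: 720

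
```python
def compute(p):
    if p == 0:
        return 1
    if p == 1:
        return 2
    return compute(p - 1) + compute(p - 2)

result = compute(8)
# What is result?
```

Build up from base cases: compute(0)=1, compute(1)=2, compute(2)=3, compute(3)=5, compute(4)=8, compute(5)=13, compute(6)=21, ..., compute(8)=55

Answer: 55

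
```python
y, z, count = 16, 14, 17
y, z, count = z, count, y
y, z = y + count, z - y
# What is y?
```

Trace:
`y, z, count = 16, 14, 17` → y = 16; z = 14; count = 17
`y, z, count = z, count, y` → y = 14; z = 17; count = 16
`y, z = y + count, z - y` → y = 30; z = 3
So y = 30

Answer: 30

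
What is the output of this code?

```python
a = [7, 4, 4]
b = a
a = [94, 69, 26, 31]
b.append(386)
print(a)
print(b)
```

Key concept: rebinding vs mutation: a is rebound to a new list, b still points at the original.
Step by step:
`a = [7, 4, 4]` → a = [7, 4, 4]
`b = a` → b = [7, 4, 4] (same object as a)
`a = [94, 69, 26, 31]` → a = [94, 69, 26, 31]
`b.append(386)` → b = [7, 4, 4, 386]
`print(a)` → prints [94, 69, 26, 31]
`print(b)` → prints [7, 4, 4, 386]

Answer:
[94, 69, 26, 31]
[7, 4, 4, 386]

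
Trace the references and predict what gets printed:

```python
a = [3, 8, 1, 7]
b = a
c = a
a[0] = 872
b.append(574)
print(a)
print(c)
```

Key concept: multiple aliases.
Step by step:
`a = [3, 8, 1, 7]` → a = [3, 8, 1, 7]
`b = a` → b = [3, 8, 1, 7] (same object as a)
`c = a` → c = [3, 8, 1, 7] (same object as a, b)
`a[0] = 872` → a = [872, 8, 1, 7] (same object as b, c); b = [872, 8, 1, 7] (same object as a, c); c = [872, 8, 1, 7] (same object as a, b)
`b.append(574)` → a = [872, 8, 1, 7, 574] (same object as b, c); b = [872, 8, 1, 7, 574] (same object as a, c); c = [872, 8, 1, 7, 574] (same object as a, b)
`print(a)` → prints [872, 8, 1, 7, 574]
`print(c)` → prints [872, 8, 1, 7, 574]

Answer:
[872, 8, 1, 7, 574]
[872, 8, 1, 7, 574]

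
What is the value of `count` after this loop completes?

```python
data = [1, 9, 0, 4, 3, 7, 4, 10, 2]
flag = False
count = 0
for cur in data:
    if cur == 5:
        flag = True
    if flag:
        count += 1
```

Count elements after first 5 in [1, 9, 0, 4, 3, 7, 4, 10, 2]
`count` takes the values: 0

Answer: 0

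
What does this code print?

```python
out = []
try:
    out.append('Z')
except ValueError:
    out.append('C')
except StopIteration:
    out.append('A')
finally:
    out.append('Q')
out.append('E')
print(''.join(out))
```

Execution trace: 'Z' (try body, no exception) → 'Q' (finally) → 'E' (after the try/except). Output: ZQE

Answer: ZQE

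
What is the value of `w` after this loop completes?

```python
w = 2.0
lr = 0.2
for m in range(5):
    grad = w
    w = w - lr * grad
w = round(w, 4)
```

Gradient descent: w = 2.0 * (1 - 0.2)^5
`w` takes the values: 2.0 → 1.6 → 1.28 → 1.024 → 0.8192 → 0.65536 → 0.6554

Answer: 0.6554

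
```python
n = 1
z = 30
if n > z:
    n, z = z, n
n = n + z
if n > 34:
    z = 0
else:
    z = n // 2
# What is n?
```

Trace:
`n = 1` → n = 1
`z = 30` → z = 30
`if n > z: ...` → n > z is False → no variable changes
`n = n + z` → n = 31
`if n > 34: ...` → n > 34 is False, take else branch → z = 15
So n = 31

Answer: 31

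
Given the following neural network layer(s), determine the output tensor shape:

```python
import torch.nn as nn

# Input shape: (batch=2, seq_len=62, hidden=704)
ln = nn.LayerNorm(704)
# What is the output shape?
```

Input: (2, 62, 704) -> Output: (2, 62, 704)

Answer: (2, 62, 704)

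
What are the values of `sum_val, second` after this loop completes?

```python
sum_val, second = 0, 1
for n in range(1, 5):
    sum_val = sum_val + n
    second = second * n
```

Sum and factorial of 1 to 4
`sum_val, second` takes the values: (0, 1) → (1, 1) → (3, 1) → (3, 2) → (6, 2) → (6, 6) → (10, 6) → (10, 24)

Answer: 10, 24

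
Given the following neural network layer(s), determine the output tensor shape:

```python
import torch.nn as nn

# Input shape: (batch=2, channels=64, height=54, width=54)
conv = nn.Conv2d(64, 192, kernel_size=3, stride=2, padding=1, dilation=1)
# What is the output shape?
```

Input: (2, 64, 54, 54) -> Output: (2, 192, 27, 27)

Answer: (2, 192, 27, 27)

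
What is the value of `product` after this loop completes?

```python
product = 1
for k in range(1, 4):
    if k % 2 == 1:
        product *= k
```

Product of odd numbers 1 to 3
`product` takes the values: 1 → 3

Answer: 3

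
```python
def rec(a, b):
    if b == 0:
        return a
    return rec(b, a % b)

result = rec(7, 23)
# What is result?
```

rec(7, 23) -> rec(23, 7) -> rec(7, 2) -> rec(2, 1) -> rec(1, 0) -> 1

Answer: 1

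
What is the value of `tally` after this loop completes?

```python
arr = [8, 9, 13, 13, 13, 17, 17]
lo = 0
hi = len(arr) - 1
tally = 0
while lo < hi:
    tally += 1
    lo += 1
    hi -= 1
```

Iterations until pointers meet (list length 7)
`tally` takes the values: 0 → 1 → 2 → 3

Answer: 3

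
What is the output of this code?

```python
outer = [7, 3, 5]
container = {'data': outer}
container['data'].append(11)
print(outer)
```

Key concept: dict holds reference to list.
Step by step:
`outer = [7, 3, 5]` → outer = [7, 3, 5]
`container = {'data': outer}` → container = {'data': [7, 3, 5]}
`container['data'].append(11)` → outer = [7, 3, 5, 11]; container = {'data': [7, 3, 5, 11]}
`print(outer)` → prints [7, 3, 5, 11]

Answer: [7, 3, 5, 11]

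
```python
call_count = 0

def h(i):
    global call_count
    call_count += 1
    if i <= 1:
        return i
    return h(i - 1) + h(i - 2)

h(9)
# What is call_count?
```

Calls(i) = 1 + Calls(i-1) + Calls(i-2); Calls(0)=Calls(1)=1. For i=9 this gives 109.

Answer: 109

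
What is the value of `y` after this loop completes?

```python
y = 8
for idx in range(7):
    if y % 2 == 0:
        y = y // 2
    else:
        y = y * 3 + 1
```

Collatz-style transformation from 8
`y` takes the values: 8 → 4 → 2 → 1 → 4 → 2 → 1 → 4

Answer: 4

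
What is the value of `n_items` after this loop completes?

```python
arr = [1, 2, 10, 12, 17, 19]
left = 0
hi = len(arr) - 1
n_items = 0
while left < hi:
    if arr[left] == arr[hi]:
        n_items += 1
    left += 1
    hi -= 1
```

Count matching pairs from ends
`n_items` takes the values: 0

Answer: 0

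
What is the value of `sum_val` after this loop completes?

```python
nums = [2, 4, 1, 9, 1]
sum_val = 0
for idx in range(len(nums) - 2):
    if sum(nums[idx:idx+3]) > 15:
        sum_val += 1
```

Count windows with sum > 15
`sum_val` takes the values: 0

Answer: 0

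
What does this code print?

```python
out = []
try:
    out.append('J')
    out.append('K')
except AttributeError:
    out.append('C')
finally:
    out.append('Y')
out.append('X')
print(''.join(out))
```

Execution trace: 'J' (try body) → 'K' (try body, no exception) → 'Y' (finally) → 'X' (after the try/except). Output: JKYX

Answer: JKYX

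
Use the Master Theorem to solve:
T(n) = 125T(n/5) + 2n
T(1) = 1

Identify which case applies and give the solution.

a=125, b=5, f(n)=2n. log_5(125) = 3. Since c=1 < 3, Case 1 applies: T(n) = Θ(n^log_b(a)) = O(n^3).

Answer: O(n^3) - Case 1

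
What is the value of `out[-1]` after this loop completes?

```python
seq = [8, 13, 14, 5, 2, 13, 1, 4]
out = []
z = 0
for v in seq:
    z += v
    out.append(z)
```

Cumulative sum ends at 60
`out` takes the values: [] → [8] → [8, 21] → [8, 21, 35] → [8, 21, 35, 40] → [8, 21, 35, 40, 42] → [8, 21, 35, 40, 42, 55] → [8, 21, 35, 40, 42, 55, 56] → [8, 21, 35, 40, 42, 55, 56, 60]
So `out[-1]` = 60

Answer: 60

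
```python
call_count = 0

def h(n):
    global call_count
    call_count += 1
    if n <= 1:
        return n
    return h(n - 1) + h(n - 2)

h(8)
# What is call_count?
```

Calls(n) = 1 + Calls(n-1) + Calls(n-2); Calls(0)=Calls(1)=1. For n=8 this gives 67.

Answer: 67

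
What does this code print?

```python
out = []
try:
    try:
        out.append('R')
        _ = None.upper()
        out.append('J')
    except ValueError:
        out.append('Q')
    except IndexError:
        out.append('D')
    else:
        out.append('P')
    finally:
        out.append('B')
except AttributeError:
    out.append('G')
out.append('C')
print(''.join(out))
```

Execution trace: 'R' (try body) → 'B' (finally) → 'G' (outer except AttributeError) → 'C' (after the try/except). Output: RBGC

Answer: RBGC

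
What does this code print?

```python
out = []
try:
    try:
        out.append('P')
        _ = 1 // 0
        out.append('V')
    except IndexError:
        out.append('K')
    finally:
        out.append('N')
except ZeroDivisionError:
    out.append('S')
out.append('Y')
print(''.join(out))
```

Execution trace: 'P' (try body) → 'N' (finally) → 'S' (outer except ZeroDivisionError) → 'Y' (after the try/except). Output: PNSY

Answer: PNSY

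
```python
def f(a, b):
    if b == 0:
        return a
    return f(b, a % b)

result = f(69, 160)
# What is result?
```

f(69, 160) -> f(160, 69) -> f(69, 22) -> f(22, 3) -> f(3, 1) -> f(1, 0) -> 1

Answer: 1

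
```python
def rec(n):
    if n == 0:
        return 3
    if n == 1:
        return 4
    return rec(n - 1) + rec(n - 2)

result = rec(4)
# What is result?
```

Build up from base cases: rec(0)=3, rec(1)=4, rec(2)=7, rec(3)=11, rec(4)=18

Answer: 18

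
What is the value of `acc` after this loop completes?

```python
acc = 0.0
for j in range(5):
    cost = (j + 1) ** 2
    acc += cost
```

Sum of squared losses 1² + 2² + ... + 5²
`acc` takes the values: 0.0 → 1.0 → 5.0 → 14.0 → 30.0 → 55.0

Answer: 55.0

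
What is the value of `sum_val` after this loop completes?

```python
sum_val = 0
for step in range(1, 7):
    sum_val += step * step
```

Sum of squares 1² to 6² = 91
`sum_val` takes the values: 0 → 1 → 5 → 14 → 30 → 55 → 91

Answer: 91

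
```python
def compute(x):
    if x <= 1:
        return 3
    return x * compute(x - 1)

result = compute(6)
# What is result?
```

compute(6) = 6 * 5 * 4 * 3 * 2 * 3 = 2160

Answer: 2160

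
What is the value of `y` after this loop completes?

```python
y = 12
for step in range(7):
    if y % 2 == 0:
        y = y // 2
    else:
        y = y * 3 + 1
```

Collatz-style transformation from 12
`y` takes the values: 12 → 6 → 3 → 10 → 5 → 16 → 8 → 4

Answer: 4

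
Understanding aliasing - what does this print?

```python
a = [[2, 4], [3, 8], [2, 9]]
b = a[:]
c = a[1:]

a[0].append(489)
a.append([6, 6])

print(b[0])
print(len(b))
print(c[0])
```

Key concept: slice with nested mutation.
Step by step:
`a = [[2, 4], [3, 8], [2, 9]]` → a = [[2, 4], [3, 8], [2, 9]]
`b = a[:]` → b = [[2, 4], [3, 8], [2, 9]]
`c = a[1:]` → c = [[3, 8], [2, 9]]
`a[0].append(489)` → a = [[2, 4, 489], [3, 8], [2, 9]]; b = [[2, 4, 489], [3, 8], [2, 9]]
`a.append([6, 6])` → a = [[2, 4, 489], [3, 8], [2, 9], [6, 6]]
`print(b[0])` → prints [2, 4, 489]
`print(len(b))` → prints 3
`print(c[0])` → prints [3, 8]

Answer:
[2, 4, 489]
3
[3, 8]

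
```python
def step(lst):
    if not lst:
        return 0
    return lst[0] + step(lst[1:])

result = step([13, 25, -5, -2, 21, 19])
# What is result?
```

13 + 25 + (-5) + (-2) + 21 + 19 + 0 = 71

Answer: 71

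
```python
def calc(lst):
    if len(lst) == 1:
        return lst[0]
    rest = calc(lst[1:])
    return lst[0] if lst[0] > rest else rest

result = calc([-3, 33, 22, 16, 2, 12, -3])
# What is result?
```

Recursive max over [-3, 33, 22, 16, 2, 12, -3] = 33

Answer: 33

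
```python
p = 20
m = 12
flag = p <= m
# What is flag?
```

Trace:
`p = 20` → p = 20
`m = 12` → m = 12
`flag = p <= m` → flag = False
So flag = False

Answer: False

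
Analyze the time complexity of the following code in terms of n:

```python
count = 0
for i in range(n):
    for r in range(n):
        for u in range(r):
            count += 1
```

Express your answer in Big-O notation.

Each loop level contributes: n × n × n. Multiplying the contributions gives O(n^3).

Answer: O(n^3)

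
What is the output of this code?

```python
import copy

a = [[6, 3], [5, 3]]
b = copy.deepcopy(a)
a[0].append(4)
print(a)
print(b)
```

Key concept: deep copy is fully independent.
Step by step:
`a = [[6, 3], [5, 3]]` → a = [[6, 3], [5, 3]]
`b = copy.deepcopy(a)` → b = [[6, 3], [5, 3]]
`a[0].append(4)` → a = [[6, 3, 4], [5, 3]]
`print(a)` → prints [[6, 3, 4], [5, 3]]
`print(b)` → prints [[6, 3], [5, 3]]

Answer:
[[6, 3, 4], [5, 3]]
[[6, 3], [5, 3]]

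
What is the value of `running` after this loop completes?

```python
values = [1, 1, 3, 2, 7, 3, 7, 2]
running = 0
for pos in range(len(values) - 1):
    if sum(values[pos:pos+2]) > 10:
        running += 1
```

Count windows with sum > 10
`running` takes the values: 0

Answer: 0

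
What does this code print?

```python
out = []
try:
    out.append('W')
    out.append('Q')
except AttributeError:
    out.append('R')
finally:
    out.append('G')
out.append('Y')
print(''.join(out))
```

Execution trace: 'W' (try body) → 'Q' (try body, no exception) → 'G' (finally) → 'Y' (after the try/except). Output: WQGY

Answer: WQGY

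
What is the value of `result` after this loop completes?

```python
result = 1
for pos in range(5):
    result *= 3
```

3^5 = 243
`result` takes the values: 1 → 3 → 9 → 27 → 81 → 243

Answer: 243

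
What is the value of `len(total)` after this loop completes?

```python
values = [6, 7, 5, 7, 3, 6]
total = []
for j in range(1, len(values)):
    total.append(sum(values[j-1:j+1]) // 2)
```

Number of 2-element averages
`total` takes the values: [] → [6] → [6, 6] → [6, 6, 6] → [6, 6, 6, 5] → [6, 6, 6, 5, 4]
So `len(total)` = 5

Answer: 5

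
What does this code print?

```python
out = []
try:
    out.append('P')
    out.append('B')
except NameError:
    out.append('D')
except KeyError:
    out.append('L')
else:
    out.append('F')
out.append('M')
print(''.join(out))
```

Execution trace: 'P' (try body) → 'B' (try body, no exception) → 'F' (else) → 'M' (after the try/except). Output: PBFM

Answer: PBFM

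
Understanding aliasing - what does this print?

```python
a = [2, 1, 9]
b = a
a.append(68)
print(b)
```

Key concept: basic list aliasing.
Step by step:
`a = [2, 1, 9]` → a = [2, 1, 9]
`b = a` → b = [2, 1, 9] (same object as a)
`a.append(68)` → a = [2, 1, 9, 68] (same object as b); b = [2, 1, 9, 68] (same object as a)
`print(b)` → prints [2, 1, 9, 68]

Answer: [2, 1, 9, 68]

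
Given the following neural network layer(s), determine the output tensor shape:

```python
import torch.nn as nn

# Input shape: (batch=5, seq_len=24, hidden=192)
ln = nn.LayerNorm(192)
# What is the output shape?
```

Input: (5, 24, 192) -> Output: (5, 24, 192)

Answer: (5, 24, 192)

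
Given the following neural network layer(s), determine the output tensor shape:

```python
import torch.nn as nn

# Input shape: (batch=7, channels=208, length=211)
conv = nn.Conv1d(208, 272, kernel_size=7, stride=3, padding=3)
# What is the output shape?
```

Input: (7, 208, 211) -> Output: (7, 272, 71)

Answer: (7, 272, 71)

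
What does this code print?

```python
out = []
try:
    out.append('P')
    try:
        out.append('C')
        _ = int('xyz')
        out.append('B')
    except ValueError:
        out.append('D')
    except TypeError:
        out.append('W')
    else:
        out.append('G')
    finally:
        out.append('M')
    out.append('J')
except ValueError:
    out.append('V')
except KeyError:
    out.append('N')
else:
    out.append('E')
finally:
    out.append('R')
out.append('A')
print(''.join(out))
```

Execution trace: 'P' (try body) → 'C' (inner try body) → 'D' (inner except ValueError) → 'M' (inner finally) → 'J' (try body, no exception) → 'E' (else) → 'R' (finally) → 'A' (after the try/except). Output: PCDMJERA

Answer: PCDMJERA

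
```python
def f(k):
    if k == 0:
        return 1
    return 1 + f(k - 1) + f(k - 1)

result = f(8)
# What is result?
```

f(k) = 1 + 2·f(k-1), f(0)=1. Closed form: (1+1)·2^8 - 1 = 511.

Answer: 511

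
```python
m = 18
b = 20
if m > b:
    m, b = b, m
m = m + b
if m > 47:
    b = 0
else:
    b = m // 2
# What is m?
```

Trace:
`m = 18` → m = 18
`b = 20` → b = 20
`if m > b: ...` → m > b is False → no variable changes
`m = m + b` → m = 38
`if m > 47: ...` → m > 47 is False, take else branch → b = 19
So m = 38

Answer: 38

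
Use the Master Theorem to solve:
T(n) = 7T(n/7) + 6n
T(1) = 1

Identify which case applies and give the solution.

a=7, b=7, f(n)=6n. log_7(7) = 1. Since c=1 = 1, Case 2 applies: T(n) = Θ(n^log_b(a) · log n) = O(n log n).

Answer: O(n log n) - Case 2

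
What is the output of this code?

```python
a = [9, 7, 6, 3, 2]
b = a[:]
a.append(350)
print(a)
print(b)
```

Key concept: slice [:] creates copy.
Step by step:
`a = [9, 7, 6, 3, 2]` → a = [9, 7, 6, 3, 2]
`b = a[:]` → b = [9, 7, 6, 3, 2]
`a.append(350)` → a = [9, 7, 6, 3, 2, 350]
`print(a)` → prints [9, 7, 6, 3, 2, 350]
`print(b)` → prints [9, 7, 6, 3, 2]

Answer:
[9, 7, 6, 3, 2, 350]
[9, 7, 6, 3, 2]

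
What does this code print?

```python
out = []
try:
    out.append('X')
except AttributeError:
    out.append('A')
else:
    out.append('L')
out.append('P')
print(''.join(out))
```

Execution trace: 'X' (try body, no exception) → 'L' (else) → 'P' (after the try/except). Output: XLP

Answer: XLP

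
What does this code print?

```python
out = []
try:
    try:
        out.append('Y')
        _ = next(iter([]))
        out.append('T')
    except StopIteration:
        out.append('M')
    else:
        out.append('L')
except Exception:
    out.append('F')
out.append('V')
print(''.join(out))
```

Execution trace: 'Y' (inner try body) → 'M' (inner except StopIteration) → 'V' (after the try/except). Output: YMV

Answer: YMV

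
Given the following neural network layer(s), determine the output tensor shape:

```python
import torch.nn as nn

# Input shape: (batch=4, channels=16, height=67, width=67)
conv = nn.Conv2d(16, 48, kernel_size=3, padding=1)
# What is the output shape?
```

Input: (4, 16, 67, 67) -> Output: (4, 48, 67, 67)

Answer: (4, 48, 67, 67)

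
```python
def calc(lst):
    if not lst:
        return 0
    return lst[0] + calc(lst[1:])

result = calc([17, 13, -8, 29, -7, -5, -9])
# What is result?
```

17 + 13 + (-8) + 29 + (-7) + (-5) + (-9) + 0 = 30

Answer: 30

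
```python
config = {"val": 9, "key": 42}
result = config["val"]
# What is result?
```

Trace:
`config = {"val": 9, "key": 42}` → config = {'val': 9, 'key': 42}
`result = config["val"]` → result = 9
So result = 9

Answer: 9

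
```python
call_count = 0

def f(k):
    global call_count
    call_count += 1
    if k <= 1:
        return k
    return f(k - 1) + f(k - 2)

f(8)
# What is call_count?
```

Calls(k) = 1 + Calls(k-1) + Calls(k-2); Calls(0)=Calls(1)=1. For k=8 this gives 67.

Answer: 67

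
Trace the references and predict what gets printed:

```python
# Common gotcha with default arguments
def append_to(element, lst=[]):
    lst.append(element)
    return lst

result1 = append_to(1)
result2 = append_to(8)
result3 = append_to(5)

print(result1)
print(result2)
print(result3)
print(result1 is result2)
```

Key concept: mutable default argument gotcha.
Step by step:
`result1 = append_to(1)` → result1 = [1]
`result2 = append_to(8)` → result1 = [1, 8] (same object as result2); result2 = [1, 8] (same object as result1)
`result3 = append_to(5)` → result1 = [1, 8, 5] (same object as result2, result3); result2 = [1, 8, 5] (same object as result1, result3); result3 = [1, 8, 5] (same object as result1, result2)
`print(result1)` → prints [1, 8, 5]
`print(result2)` → prints [1, 8, 5]
`print(result3)` → prints [1, 8, 5]
`print(result1 is result2)` → prints True

Answer:
[1, 8, 5]
[1, 8, 5]
[1, 8, 5]
True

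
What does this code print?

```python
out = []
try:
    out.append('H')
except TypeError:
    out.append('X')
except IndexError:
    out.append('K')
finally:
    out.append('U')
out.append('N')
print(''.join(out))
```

Execution trace: 'H' (try body, no exception) → 'U' (finally) → 'N' (after the try/except). Output: HUN

Answer: HUN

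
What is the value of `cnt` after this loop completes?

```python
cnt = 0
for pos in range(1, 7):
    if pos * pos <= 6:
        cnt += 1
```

Count numbers where pos² ≤ 6
`cnt` takes the values: 0 → 1 → 2

Answer: 2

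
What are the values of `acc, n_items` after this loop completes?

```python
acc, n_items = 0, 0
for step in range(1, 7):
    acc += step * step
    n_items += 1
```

Sum of squares and count
`acc, n_items` takes the values: (0, 0) → (1, 0) → (1, 1) → (5, 1) → (5, 2) → (14, 2) → (14, 3) → (30, 3) → (30, 4) → (55, 4) → (55, 5) → (91, 5) → (91, 6)

Answer: 91, 6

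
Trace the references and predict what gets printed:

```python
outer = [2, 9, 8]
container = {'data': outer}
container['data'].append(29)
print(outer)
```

Key concept: dict holds reference to list.
Step by step:
`outer = [2, 9, 8]` → outer = [2, 9, 8]
`container = {'data': outer}` → container = {'data': [2, 9, 8]}
`container['data'].append(29)` → outer = [2, 9, 8, 29]; container = {'data': [2, 9, 8, 29]}
`print(outer)` → prints [2, 9, 8, 29]

Answer: [2, 9, 8, 29]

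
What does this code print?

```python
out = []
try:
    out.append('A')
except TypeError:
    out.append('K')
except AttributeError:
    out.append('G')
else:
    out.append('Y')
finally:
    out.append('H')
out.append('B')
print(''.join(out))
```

Execution trace: 'A' (try body, no exception) → 'Y' (else) → 'H' (finally) → 'B' (after the try/except). Output: AYHB

Answer: AYHB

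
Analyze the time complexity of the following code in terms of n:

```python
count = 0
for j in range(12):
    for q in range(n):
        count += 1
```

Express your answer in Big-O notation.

Each loop level contributes: 1 × n. Multiplying the contributions gives O(n).

Answer: O(n)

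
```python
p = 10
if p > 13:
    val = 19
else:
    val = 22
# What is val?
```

Trace:
`p = 10` → p = 10
`if p > 13: ...` → p > 13 is False, take else branch → val = 22
So val = 22

Answer: 22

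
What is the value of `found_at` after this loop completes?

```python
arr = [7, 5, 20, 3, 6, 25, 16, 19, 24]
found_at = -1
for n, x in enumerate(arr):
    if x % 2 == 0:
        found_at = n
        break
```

First even number index in [7, 5, 20, 3, 6, 25, 16, 19, 24]
`found_at` takes the values: -1 → 2

Answer: 2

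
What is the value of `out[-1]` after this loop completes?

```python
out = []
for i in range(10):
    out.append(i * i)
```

Last element of squares 0 to 9
`out` takes the values: [] → [0] → [0, 1] → [0, 1, 4] → [0, 1, 4, 9] → [0, 1, 4, 9, 16] → [0, 1, 4, 9, 16, 25] → [0, 1, 4, 9, 16, 25, 36] → [0, 1, 4, 9, 16, 25, 36, 49] → [0, 1, 4, 9, 16, 25, 36, 49, 64] → [0, 1, 4, 9, 16, 25, 36, 49, 64, 81]
So `out[-1]` = 81

Answer: 81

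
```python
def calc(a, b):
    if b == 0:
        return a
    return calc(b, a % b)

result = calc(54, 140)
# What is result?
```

calc(54, 140) -> calc(140, 54) -> calc(54, 32) -> calc(32, 22) -> calc(22, 10) -> calc(10, 2) -> calc(2, 0) -> 2

Answer: 2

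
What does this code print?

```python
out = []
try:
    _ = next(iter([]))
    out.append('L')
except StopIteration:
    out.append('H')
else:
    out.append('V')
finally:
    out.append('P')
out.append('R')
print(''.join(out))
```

Execution trace: 'H' (except StopIteration) → 'P' (finally) → 'R' (after the try/except). Output: HPR

Answer: HPR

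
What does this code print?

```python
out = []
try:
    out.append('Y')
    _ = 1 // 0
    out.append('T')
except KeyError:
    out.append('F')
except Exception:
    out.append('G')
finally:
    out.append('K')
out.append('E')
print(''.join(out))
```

Execution trace: 'Y' (try body) → 'G' (except Exception) → 'K' (finally) → 'E' (after the try/except). Output: YGKE

Answer: YGKE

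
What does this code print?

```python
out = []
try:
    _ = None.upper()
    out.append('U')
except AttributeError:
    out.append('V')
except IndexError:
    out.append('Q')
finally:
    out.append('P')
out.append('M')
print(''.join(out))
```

Execution trace: 'V' (except AttributeError) → 'P' (finally) → 'M' (after the try/except). Output: VPM

Answer: VPM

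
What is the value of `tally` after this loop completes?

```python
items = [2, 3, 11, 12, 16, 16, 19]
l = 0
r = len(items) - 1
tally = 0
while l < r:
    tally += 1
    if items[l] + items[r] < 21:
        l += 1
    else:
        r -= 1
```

Steps to find pair summing to 21
`tally` takes the values: 0 → 1 → 2 → 3 → 4 → 5 → 6

Answer: 6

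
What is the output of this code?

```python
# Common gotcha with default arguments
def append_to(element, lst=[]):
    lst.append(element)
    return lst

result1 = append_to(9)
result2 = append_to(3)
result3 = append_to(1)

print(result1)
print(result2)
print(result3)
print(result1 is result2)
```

Key concept: mutable default argument gotcha.
Step by step:
`result1 = append_to(9)` → result1 = [9]
`result2 = append_to(3)` → result1 = [9, 3] (same object as result2); result2 = [9, 3] (same object as result1)
`result3 = append_to(1)` → result1 = [9, 3, 1] (same object as result2, result3); result2 = [9, 3, 1] (same object as result1, result3); result3 = [9, 3, 1] (same object as result1, result2)
`print(result1)` → prints [9, 3, 1]
`print(result2)` → prints [9, 3, 1]
`print(result3)` → prints [9, 3, 1]
`print(result1 is result2)` → prints True

Answer:
[9, 3, 1]
[9, 3, 1]
[9, 3, 1]
True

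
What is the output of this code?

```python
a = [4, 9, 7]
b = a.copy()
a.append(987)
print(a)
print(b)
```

Key concept: list.copy() creates independent copy.
Step by step:
`a = [4, 9, 7]` → a = [4, 9, 7]
`b = a.copy()` → b = [4, 9, 7]
`a.append(987)` → a = [4, 9, 7, 987]
`print(a)` → prints [4, 9, 7, 987]
`print(b)` → prints [4, 9, 7]

Answer:
[4, 9, 7, 987]
[4, 9, 7]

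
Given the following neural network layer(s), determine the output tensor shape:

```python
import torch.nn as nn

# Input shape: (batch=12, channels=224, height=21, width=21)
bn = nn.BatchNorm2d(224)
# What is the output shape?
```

Input: (12, 224, 21, 21) -> Output: (12, 224, 21, 21)

Answer: (12, 224, 21, 21)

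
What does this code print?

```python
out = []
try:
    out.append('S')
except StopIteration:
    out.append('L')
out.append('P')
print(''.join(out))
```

Execution trace: 'S' (try body, no exception) → 'P' (after the try/except). Output: SP

Answer: SP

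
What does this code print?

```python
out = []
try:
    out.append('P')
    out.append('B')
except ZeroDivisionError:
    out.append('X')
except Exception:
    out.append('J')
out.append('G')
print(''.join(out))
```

Execution trace: 'P' (try body) → 'B' (try body, no exception) → 'G' (after the try/except). Output: PBG

Answer: PBG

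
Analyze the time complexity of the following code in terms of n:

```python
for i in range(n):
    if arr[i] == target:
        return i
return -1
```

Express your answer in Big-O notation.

This is Linear search in an array. Time complexity: O(n).

Answer: O(n)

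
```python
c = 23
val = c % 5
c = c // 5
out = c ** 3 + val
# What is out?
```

Trace:
`c = 23` → c = 23
`val = c % 5` → val = 3
`c = c // 5` → c = 4
`out = c ** 3 + val` → out = 67
So out = 67

Answer: 67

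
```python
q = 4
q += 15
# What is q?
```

Trace:
`q = 4` → q = 4
`q += 15` → q = 19
So q = 19

Answer: 19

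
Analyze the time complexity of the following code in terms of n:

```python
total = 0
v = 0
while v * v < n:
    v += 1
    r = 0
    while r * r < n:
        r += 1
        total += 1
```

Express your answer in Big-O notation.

Each loop level contributes: √n × √n. Multiplying the contributions gives O(n).

Answer: O(n)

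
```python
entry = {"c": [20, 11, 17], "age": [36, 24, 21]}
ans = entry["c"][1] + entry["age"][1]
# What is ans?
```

Trace:
`entry = {"c": [20, 11, 17], "age": [36, 24, 21]}` → entry = {'c': [20, 11, 17], 'age': [36, 24, 21]}
`ans = entry["c"][1] + entry["age"][1]` → ans = 35
So ans = 35

Answer: 35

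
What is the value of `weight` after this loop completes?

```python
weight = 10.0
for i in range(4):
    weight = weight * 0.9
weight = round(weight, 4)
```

Exponential decay: 10.0 * 0.9^4
`weight` takes the values: 10.0 → 9.0 → 8.1 → 7.29 → 6.561

Answer: 6.561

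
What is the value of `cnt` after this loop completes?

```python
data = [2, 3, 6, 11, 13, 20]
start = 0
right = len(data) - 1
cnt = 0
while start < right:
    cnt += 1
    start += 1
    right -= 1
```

Iterations until pointers meet (list length 6)
`cnt` takes the values: 0 → 1 → 2 → 3

Answer: 3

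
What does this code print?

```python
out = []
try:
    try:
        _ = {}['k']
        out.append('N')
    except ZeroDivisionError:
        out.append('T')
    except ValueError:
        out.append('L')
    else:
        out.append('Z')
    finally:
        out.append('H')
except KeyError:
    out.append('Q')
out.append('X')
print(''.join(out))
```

Execution trace: 'H' (finally) → 'Q' (outer except KeyError) → 'X' (after the try/except). Output: HQX

Answer: HQX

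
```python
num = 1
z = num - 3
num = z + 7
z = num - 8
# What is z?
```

Trace:
`num = 1` → num = 1
`z = num - 3` → z = -2
`num = z + 7` → num = 5
`z = num - 8` → z = -3
So z = -3

Answer: -3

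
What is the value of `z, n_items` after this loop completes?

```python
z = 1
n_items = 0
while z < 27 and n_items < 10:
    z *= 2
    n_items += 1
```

Double until >= 27 or 10 iterations
`z, n_items` takes the values: (1, 0) → (2, 0) → (2, 1) → (4, 1) → (4, 2) → (8, 2) → (8, 3) → (16, 3) → (16, 4) → (32, 4) → (32, 5)

Answer: 32, 5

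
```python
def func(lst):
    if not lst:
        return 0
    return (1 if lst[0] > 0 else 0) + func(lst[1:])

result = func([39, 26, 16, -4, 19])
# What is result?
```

Count of positive elements in [39, 26, 16, -4, 19] = 4

Answer: 4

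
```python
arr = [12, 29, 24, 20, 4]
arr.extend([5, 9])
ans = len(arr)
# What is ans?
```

Trace:
`arr = [12, 29, 24, 20, 4]` → arr = [12, 29, 24, 20, 4]
`arr.extend([5, 9])` → arr = [12, 29, 24, 20, 4, 5, 9]
`ans = len(arr)` → ans = 7
So ans = 7

Answer: 7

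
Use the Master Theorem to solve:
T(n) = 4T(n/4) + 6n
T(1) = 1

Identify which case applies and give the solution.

a=4, b=4, f(n)=6n. log_4(4) = 1. Since c=1 = 1, Case 2 applies: T(n) = Θ(n^log_b(a) · log n) = O(n log n).

Answer: O(n log n) - Case 2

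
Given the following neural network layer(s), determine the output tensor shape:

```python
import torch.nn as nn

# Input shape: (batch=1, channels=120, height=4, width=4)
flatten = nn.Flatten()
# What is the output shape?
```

Input: (1, 120, 4, 4) -> Output: (1, 1920)

Answer: (1, 1920)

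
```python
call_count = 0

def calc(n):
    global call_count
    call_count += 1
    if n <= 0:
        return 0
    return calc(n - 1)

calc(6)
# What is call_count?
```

Linear recursion stepping by 1: 7 calls from n=6 down to ≤0.

Answer: 7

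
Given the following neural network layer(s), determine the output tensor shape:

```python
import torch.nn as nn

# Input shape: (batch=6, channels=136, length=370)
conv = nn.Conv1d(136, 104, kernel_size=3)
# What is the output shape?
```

Input: (6, 136, 370) -> Output: (6, 104, 368)

Answer: (6, 104, 368)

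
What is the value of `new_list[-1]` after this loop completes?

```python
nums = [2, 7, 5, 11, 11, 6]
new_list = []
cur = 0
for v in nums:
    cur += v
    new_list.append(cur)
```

Cumulative sum ends at 42
`new_list` takes the values: [] → [2] → [2, 9] → [2, 9, 14] → [2, 9, 14, 25] → [2, 9, 14, 25, 36] → [2, 9, 14, 25, 36, 42]
So `new_list[-1]` = 42

Answer: 42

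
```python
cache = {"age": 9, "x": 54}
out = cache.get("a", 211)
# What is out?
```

Trace:
`cache = {"age": 9, "x": 54}` → cache = {'age': 9, 'x': 54}
`out = cache.get("a", 211)` → out = 211
So out = 211

Answer: 211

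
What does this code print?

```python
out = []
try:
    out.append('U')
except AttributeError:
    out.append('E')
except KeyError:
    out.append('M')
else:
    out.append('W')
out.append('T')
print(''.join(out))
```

Execution trace: 'U' (try body, no exception) → 'W' (else) → 'T' (after the try/except). Output: UWT

Answer: UWT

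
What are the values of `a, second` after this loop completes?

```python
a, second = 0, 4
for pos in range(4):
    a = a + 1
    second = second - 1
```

a goes 0→4, second goes 4→0
`a, second` takes the values: (0, 4) → (1, 4) → (1, 3) → (2, 3) → (2, 2) → (3, 2) → (3, 1) → (4, 1) → (4, 0)

Answer: 4, 0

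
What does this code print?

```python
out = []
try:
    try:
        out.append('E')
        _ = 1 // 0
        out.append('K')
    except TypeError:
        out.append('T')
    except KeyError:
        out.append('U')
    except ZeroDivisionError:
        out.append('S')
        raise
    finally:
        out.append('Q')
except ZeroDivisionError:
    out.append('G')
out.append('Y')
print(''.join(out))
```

Execution trace: 'E' (inner try body) → 'S' (inner except ZeroDivisionError) → 'Q' (inner finally) → 'G' (outer except ZeroDivisionError) → 'Y' (after the try/except). Output: ESQGY

Answer: ESQGY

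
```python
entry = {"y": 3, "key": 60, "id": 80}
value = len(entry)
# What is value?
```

Trace:
`entry = {"y": 3, "key": 60, "id": 80}` → entry = {'y': 3, 'key': 60, 'id': 80}
`value = len(entry)` → value = 3
So value = 3

Answer: 3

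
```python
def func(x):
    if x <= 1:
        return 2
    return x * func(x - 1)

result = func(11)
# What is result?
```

func(11) = 11 * 10 * 9 * 8 * 7 * 6 * 5 * 4 * 3 * 2 * 2 = 79833600

Answer: 79833600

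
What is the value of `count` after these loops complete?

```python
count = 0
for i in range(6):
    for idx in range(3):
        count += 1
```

6 * 3 = 18
`count` takes the values: 0 → 1 → 2 → 3 → 4 → 5 → 6 → 7 → 8 → 9 → 10 → 11 → 12 → 13 → 14 → 15 → 16 → 17 → 18

Answer: 18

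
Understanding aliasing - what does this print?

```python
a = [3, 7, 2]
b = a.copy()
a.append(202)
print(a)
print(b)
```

Key concept: list.copy() creates independent copy.
Step by step:
`a = [3, 7, 2]` → a = [3, 7, 2]
`b = a.copy()` → b = [3, 7, 2]
`a.append(202)` → a = [3, 7, 2, 202]
`print(a)` → prints [3, 7, 2, 202]
`print(b)` → prints [3, 7, 2]

Answer:
[3, 7, 2, 202]
[3, 7, 2]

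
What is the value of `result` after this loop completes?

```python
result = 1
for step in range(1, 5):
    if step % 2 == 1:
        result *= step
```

Product of odd numbers 1 to 4
`result` takes the values: 1 → 3

Answer: 3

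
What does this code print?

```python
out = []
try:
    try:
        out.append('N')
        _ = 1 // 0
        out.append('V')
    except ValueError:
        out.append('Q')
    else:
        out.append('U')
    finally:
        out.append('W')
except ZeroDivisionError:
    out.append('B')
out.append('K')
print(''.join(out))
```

Execution trace: 'N' (try body) → 'W' (finally) → 'B' (outer except ZeroDivisionError) → 'K' (after the try/except). Output: NWBK

Answer: NWBK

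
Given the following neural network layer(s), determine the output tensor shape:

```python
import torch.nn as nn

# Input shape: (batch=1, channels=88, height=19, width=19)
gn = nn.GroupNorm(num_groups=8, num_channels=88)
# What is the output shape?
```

Input: (1, 88, 19, 19) -> Output: (1, 88, 19, 19)

Answer: (1, 88, 19, 19)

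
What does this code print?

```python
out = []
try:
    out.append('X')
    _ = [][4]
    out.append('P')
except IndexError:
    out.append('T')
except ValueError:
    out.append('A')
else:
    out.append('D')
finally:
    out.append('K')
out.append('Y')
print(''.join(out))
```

Execution trace: 'X' (try body) → 'T' (except IndexError) → 'K' (finally) → 'Y' (after the try/except). Output: XTKY

Answer: XTKY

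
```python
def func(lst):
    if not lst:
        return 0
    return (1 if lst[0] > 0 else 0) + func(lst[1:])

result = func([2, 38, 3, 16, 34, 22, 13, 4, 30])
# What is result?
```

Count of positive elements in [2, 38, 3, 16, 34, 22, 13, 4, 30] = 9

Answer: 9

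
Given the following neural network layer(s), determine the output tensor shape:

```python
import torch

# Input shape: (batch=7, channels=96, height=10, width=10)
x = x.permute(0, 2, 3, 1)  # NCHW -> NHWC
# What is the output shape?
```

Input: (7, 96, 10, 10) -> Output: (7, 10, 10, 96)

Answer: (7, 10, 10, 96)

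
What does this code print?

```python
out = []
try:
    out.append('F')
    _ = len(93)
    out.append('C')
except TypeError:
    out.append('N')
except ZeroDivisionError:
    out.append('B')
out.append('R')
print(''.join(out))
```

Execution trace: 'F' (try body) → 'N' (except TypeError) → 'R' (after the try/except). Output: FNR

Answer: FNR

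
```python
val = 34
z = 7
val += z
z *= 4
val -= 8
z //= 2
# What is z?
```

Trace:
`val = 34` → val = 34
`z = 7` → z = 7
`val += z` → val = 41
`z *= 4` → z = 28
`val -= 8` → val = 33
`z //= 2` → z = 14
So z = 14

Answer: 14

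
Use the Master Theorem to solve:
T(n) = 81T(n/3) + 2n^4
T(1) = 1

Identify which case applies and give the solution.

a=81, b=3, f(n)=2n^4. log_3(81) = 4. Since c=4 = 4, Case 2 applies: T(n) = Θ(n^log_b(a) · log n) = O(n^4 log n).

Answer: O(n^4 log n) - Case 2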